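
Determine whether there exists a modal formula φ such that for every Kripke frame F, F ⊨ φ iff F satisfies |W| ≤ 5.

Any modally definable frame class is closed under disjoint unions.
Any modal formula valid on each of 6 disjoint one-world frames is valid on their disjoint union (validity is preserved under disjoint unions). Each one-world frame has |W|=1≤5, but the union has |W|=6.
So the class is not modally definable.

No — not modally definable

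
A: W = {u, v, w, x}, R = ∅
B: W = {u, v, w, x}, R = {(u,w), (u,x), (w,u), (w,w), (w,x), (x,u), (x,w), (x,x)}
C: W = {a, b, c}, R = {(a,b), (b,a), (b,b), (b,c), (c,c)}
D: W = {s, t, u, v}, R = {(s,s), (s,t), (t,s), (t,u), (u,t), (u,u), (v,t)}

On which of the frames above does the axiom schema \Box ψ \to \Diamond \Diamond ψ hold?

C

Frame correspondent (Sahlqvist): \forall x \exists w (xRw \wedge x R^2 w) — i.e. a generalized confluence (Geach) condition.
A: fails — at u but no t with uRt and uR²t.
B: fails — at v but no t with vRt and vR²t.
C: ✓.
D: fails — at v but no w with vRw and vR²w.
Valid on: C.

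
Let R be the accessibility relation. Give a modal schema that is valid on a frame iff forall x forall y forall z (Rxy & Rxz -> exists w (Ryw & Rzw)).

◇□r → □◇r

A defining formula is ◇□r → □◇r (the .2 axiom).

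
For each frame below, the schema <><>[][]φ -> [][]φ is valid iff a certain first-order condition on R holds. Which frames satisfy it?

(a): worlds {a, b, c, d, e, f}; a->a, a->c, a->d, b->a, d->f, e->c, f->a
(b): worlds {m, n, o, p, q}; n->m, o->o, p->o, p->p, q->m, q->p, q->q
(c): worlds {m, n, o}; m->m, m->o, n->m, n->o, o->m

(c)

The schema corresponds to a generalized confluence (Geach) condition: forall x forall y forall z ((x R^2 y & x R^2 z) -> exists w (y R^2 w & z = w)).
(a): fails — aR²c, aR²a but no w with cR²w and a=w.
(b): fails — pR²o, pR²p but no w with oR²w and p=w.
(c): ✓.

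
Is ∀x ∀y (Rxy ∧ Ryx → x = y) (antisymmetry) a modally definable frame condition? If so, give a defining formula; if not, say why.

No — not modally definable

Any modally definable frame class is closed under surjective bounded morphisms.
The 8-cycle (worlds 0,1,2,3,4,5,6,7 with 0→1→2→3→4→5→6→7→0) is antisymmetric. Sending even-indexed worlds to a and odd-indexed worlds to b is a surjective bounded morphism onto the two-world frame with a↔b, which is not antisymmetric.
So the class is not modally definable.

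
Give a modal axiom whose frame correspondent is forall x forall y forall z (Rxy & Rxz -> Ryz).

◇r → □◇r

A defining formula is ◇r → □◇r (the 5 axiom).
Suppose ◇r→□◇r is valid. Take Rxy, Rxz and set V(r)={y}. Then ◇r at x, so □◇r at x, so ◇r at z, so some w with Rzw has r; w=y, i.e. Rzy. By symmetry of the argument, Ryz.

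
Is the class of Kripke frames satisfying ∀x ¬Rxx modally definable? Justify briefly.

No — not modally definable

If a class were modally definable it would be closed under surjective bounded morphisms (Goldblatt–Thomason).
The 5-cycle (worlds s,t,u,v,w with s→t→u→v→w→s) is irreflexive, and the map sending every world to a single reflexive point • is a surjective bounded morphism (forth: every edge maps to (•,•); back: every world has a successor). So any modal formula valid on the 5-cycle is also valid on the reflexive point, which is not irreflexive.
Hence irreflexivity is not modally definable.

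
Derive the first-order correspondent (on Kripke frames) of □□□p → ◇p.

This is a Sahlqvist (Geach-type) schema ◇^0□^3p → □^0◇^1p.
First-order correspondent: ∀x ∃w (xR³w ∧ xRw).

∀x ∃w (xR³w ∧ xRw)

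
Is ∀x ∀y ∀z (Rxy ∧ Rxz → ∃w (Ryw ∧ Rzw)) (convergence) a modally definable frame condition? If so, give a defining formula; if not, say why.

This is a Sahlqvist condition; the .2 axiom ◇□r → □◇r defines it.
Suppose ◇□r→□◇r is valid. Take Rxy, Rxz and set V(r)={w : Ryw}. Then □r at y so ◇□r at x, so □◇r at x, so ◇r at z, giving w with Rzw and Ryw.

Yes — defined by ◇□r → □◇r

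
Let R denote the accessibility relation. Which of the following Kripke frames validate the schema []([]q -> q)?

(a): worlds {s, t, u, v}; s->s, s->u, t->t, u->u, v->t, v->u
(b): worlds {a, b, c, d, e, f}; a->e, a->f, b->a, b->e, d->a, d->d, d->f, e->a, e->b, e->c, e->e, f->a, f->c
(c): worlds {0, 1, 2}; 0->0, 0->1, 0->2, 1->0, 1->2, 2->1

(a)

This is the axiom for shift-reflexivity; its first-order frame correspondent is forall x forall y (Rxy -> Ryy).
(a): holds.
(b): fails — Reb but not Rbb.
(c): fails — R02 but not R22.
Valid on: (a).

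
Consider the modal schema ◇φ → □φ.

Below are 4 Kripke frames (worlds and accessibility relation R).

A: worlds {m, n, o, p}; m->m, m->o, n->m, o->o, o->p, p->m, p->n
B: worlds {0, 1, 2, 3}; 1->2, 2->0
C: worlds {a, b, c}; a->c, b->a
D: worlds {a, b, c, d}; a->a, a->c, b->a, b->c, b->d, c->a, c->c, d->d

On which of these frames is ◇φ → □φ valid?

B, C

Frame correspondent (Sahlqvist): ∀x ∀y ∀z (Rxy ∧ Rxz → y = z) — i.e. partial functionality.
A: fails — m sees both m and o.
B: ✓.
C: ✓.
D: fails — a sees both a and c.
Valid on: B, C.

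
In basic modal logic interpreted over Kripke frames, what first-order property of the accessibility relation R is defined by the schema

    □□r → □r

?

This schema is the C4 axiom.
It corresponds to density: ∀x ∀y (Rxy → ∃z (Rxz ∧ Rzy)).

density: ∀x ∀y (Rxy → ∃z (Rxz ∧ Rzy))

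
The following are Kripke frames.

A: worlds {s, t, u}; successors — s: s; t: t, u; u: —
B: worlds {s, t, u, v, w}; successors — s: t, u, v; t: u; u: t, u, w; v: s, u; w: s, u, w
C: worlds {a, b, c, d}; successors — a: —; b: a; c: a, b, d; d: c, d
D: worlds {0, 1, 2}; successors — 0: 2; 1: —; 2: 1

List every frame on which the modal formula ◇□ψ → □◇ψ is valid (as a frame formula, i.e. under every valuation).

B

The schema corresponds to convergence: ∀x ∀y ∀z (Rxy ∧ Rxz → ∃w (Ryw ∧ Rzw)).
A: fails — Rtt and Rtu but t and u have no common successor.
B: holds.
C: fails — Rba and Rba but a and a have no common successor.
D: fails — R21 and R21 but 1 and 1 have no common successor.
Valid on: B.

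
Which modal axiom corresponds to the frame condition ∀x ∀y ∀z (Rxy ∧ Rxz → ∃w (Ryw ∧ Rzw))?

The condition is convergence. The .2 schema ◇□ψ → □◇ψ defines it.
Suppose ◇□ψ→□◇ψ is valid. Take Rxy, Rxz and set V(ψ)={w : Ryw}. Then □ψ at y so ◇□ψ at x, so □◇ψ at x, so ◇ψ at z, giving w with Rzw and Ryw.

◇□ψ → □◇ψ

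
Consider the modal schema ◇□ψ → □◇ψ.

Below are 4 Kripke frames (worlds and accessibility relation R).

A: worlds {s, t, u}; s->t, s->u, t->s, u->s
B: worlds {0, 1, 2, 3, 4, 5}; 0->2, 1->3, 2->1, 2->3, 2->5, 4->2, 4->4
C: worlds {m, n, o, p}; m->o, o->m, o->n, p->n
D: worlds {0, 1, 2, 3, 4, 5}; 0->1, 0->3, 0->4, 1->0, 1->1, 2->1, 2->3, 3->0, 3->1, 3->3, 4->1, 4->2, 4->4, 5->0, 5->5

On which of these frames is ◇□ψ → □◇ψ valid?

A

This is the axiom for convergence; its first-order frame correspondent is ∀x ∀y ∀z (Rxy ∧ Rxz → ∃w (Ryw ∧ Rzw)).
A: holds.
B: fails — R13 and R13 but 3 and 3 have no common successor.
C: fails — Rom and Ron but m and n have no common successor.
D: fails — R55 and R50 but 5 and 0 have no common successor.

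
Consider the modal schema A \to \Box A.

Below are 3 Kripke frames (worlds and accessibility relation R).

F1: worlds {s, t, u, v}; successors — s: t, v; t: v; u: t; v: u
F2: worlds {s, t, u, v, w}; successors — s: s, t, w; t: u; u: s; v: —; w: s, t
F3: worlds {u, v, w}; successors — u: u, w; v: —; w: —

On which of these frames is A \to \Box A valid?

none

The schema corresponds to a generalized confluence (Geach) condition: \forall x \forall z (xRz \to \exists w (x = w \wedge z = w)).
F1: fails — sRt but s ≠ t.
F2: fails — sRt but s ≠ t.
F3: fails — uRw but u ≠ w.
Valid on no frame.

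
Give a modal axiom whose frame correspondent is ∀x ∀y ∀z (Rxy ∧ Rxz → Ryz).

◇r → □◇r

The condition is the Euclidean property. The 5 schema ◇r → □◇r defines it.
Suppose ◇r→□◇r is valid. Take Rxy, Rxz and set V(r)={y}. Then ◇r at x, so □◇r at x, so ◇r at z, so some w with Rzw has r; w=y, i.e. Rzy. By symmetry of the argument, Ryz.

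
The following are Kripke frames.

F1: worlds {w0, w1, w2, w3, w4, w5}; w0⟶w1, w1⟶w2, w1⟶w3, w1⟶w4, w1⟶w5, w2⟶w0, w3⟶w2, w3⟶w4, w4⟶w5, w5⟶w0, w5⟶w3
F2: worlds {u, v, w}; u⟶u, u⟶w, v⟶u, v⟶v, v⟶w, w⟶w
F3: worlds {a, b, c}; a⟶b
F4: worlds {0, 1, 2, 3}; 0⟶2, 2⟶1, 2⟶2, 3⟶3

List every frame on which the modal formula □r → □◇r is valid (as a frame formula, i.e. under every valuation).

F2

This is the axiom for a generalized confluence (Geach) condition; its first-order frame correspondent is ∀x ∀z (xRz → ∃w (xRw ∧ zRw)).
F1: fails — w0Rw1 but no w with w0Rw and w1Rw.
F2: condition met.
F3: fails — aRb but no w with aRw and bRw.
F4: fails — 2R1 but no w with 2Rw and 1Rw.
Valid on: F2.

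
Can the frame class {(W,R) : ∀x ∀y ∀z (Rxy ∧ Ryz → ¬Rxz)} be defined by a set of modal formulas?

No — not modally definable

Modal frame validity is preserved under surjective bounded morphisms.
The 7-cycle (worlds w0,w1,w2,w3,w4,w5,w6 with w0→w1→w2→w3→w4→w5→w6→w0) is intransitive. Mapping every world to a single reflexive point • is a surjective bounded morphism; the reflexive point is not intransitive (R••∧R•• but R••).
Hence intransitivity is not modally definable.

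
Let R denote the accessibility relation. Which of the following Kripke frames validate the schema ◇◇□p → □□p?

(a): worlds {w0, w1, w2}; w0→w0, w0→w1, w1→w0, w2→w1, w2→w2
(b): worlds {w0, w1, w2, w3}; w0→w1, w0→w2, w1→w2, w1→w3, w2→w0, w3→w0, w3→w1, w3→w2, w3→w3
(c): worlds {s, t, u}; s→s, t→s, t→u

The schema corresponds to a generalized confluence (Geach) condition: ∀x ∀y ∀z ((xR²y ∧ xR²z) → ∃w (yRw ∧ z = w)).
(a): fails — w0R²w1, w0R²w1 but no w with w1Rw and w1=w.
(b): fails — w0R²w0, w0R²w0 but no w with w0Rw and w0=w.
(c): holds.

(c)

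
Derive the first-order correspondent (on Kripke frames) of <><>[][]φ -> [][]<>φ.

forall x forall y forall z ((x R^2 y & x R^2 z) -> exists w (y R^2 w & zRw))

This is a Sahlqvist (Geach-type) schema ◇^2□^2φ → □^2◇^1φ.
First-order correspondent: forall x forall y forall z ((x R^2 y & x R^2 z) -> exists w (y R^2 w & zRw)).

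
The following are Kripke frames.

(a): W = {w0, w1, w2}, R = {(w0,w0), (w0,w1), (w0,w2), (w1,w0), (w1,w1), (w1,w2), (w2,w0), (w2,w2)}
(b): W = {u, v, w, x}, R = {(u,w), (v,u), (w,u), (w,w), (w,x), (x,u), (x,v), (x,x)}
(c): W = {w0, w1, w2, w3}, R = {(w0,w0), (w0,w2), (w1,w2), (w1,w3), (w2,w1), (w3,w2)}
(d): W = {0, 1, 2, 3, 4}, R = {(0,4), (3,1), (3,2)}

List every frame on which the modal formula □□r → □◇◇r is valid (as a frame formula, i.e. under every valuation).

(a), (b)

The schema corresponds to a generalized confluence (Geach) condition: ∀x ∀z (xRz → ∃w (xR²w ∧ zR²w)).
(a): condition met.
(b): condition met.
(c): fails — w3Rw2 but no w with w3R²w and w2R²w.
(d): fails — 0R4 but no w with 0R²w and 4R²w.
Valid on: (a), (b).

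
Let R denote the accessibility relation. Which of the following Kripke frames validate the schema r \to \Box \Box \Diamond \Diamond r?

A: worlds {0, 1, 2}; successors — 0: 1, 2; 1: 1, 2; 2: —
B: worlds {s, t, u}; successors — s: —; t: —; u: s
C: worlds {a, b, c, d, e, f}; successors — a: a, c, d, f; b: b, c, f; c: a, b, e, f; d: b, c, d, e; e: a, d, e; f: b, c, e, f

The schema corresponds to a generalized confluence (Geach) condition: \forall x \forall z (x R^2 z \to \exists w (x = w \wedge z R^2 w)).
A: fails — 0R²1 but no w with 0=w and 1R²w.
B: holds.
C: fails — dR²b but no w with d=w and bR²w.

B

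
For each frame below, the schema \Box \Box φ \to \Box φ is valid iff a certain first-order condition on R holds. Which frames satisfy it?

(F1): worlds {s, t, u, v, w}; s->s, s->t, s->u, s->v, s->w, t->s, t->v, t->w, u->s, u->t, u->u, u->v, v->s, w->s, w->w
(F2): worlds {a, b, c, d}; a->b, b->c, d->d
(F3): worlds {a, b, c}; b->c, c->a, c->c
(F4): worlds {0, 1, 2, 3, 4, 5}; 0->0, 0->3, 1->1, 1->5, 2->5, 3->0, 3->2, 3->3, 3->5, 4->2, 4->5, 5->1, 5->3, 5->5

(F1), (F3)

Frame correspondent (Sahlqvist): \forall x \forall y (Rxy \to \exists z (Rxz \wedge Rzy)) — i.e. density.
(F1): satisfies the condition.
(F2): fails — Rab but no z with Raz and Rzb.
(F3): satisfies the condition.
(F4): fails — R42 but no z with R4z and Rz2.
Valid on: (F1), (F3).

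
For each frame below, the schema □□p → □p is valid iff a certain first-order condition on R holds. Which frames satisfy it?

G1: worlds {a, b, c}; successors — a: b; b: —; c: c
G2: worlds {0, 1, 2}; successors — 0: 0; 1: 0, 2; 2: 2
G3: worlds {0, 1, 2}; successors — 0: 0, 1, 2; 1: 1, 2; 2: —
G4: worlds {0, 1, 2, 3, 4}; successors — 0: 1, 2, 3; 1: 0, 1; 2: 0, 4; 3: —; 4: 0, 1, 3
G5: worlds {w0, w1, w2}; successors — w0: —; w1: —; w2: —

The schema corresponds to density: ∀x ∀y (Rxy → ∃z (Rxz ∧ Rzy)).
G1: fails — Rab but no z with Raz and Rzb.
G2: ✓.
G3: ✓.
G4: fails — R02 but no z with R0z and Rz2.
G5: ✓.
Valid on: G2, G3, G5.

G2, G3, G5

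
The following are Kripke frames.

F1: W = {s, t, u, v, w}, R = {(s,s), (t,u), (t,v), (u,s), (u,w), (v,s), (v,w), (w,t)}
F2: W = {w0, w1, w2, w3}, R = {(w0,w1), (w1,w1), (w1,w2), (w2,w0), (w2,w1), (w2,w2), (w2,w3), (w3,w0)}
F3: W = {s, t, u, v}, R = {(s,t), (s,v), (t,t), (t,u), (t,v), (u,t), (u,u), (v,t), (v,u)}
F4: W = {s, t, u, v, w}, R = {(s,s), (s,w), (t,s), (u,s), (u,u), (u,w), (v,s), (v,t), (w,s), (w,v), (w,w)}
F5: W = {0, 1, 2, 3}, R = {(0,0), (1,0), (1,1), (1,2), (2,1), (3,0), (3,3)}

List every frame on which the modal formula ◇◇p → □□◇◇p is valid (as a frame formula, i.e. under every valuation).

F3

Frame correspondent (Sahlqvist): ∀x ∀y ∀z ((xR²y ∧ xR²z) → ∃w (y = w ∧ zR²w)) — i.e. a generalized confluence (Geach) condition.
F1: fails — tR²s, tR²w but no w* with s=w* and wR²w*.
F2: fails — w1R²w0, w1R²w0 but no w with w0=w and w0R²w.
F3: ✓.
F4: fails — sR²v, sR²v but no w* with v=w* and vR²w*.
F5: fails — 1R²1, 1R²0 but no w with 1=w and 0R²w.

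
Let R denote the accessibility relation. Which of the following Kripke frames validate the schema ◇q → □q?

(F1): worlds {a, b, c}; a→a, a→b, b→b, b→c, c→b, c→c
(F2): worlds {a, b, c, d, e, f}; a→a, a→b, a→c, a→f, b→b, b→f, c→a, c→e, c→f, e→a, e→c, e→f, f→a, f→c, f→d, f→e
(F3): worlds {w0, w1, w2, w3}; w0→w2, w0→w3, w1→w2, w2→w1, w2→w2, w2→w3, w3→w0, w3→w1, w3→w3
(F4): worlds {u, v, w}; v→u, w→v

This is the axiom for partial functionality; its first-order frame correspondent is ∀x ∀y ∀z (Rxy ∧ Rxz → y = z).
(F1): fails — a sees both a and b.
(F2): fails — a sees both a and b.
(F3): fails — w0 sees both w2 and w3.
(F4): ✓.
Valid on: (F4).

(F4)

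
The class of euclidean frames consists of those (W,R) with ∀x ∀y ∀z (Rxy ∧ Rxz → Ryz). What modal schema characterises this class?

A defining formula is ◇r → □◇r (the 5 axiom).
Suppose ◇r→□◇r is valid. Take Rxy, Rxz and set V(r)={y}. Then ◇r at x, so □◇r at x, so ◇r at z, so some w with Rzw has r; w=y, i.e. Rzy. By symmetry of the argument, Ryz.

◇r → □◇r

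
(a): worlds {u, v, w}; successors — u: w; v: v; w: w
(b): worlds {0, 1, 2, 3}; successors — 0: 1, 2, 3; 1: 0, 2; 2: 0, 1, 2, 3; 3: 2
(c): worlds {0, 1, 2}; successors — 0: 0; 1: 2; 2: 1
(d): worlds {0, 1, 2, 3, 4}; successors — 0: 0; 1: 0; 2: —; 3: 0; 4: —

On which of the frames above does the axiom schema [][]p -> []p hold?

Frame correspondent (Sahlqvist): forall x forall y (Rxy -> exists z (Rxz & Rzy)) — i.e. density.
(a): condition met.
(b): condition met.
(c): fails — R12 but no z with R1z and Rz2.
(d): condition met.
Valid on: (a), (b), (d).

(a), (b), (d)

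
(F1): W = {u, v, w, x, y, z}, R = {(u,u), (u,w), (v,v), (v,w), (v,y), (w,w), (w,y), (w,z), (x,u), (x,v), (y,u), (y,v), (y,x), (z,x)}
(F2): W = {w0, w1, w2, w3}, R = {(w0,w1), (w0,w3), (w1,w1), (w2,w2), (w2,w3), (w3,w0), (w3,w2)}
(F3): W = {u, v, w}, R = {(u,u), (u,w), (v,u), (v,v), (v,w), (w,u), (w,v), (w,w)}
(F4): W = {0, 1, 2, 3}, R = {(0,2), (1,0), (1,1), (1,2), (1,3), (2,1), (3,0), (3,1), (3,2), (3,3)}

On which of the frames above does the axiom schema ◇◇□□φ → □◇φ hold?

The schema corresponds to a generalized confluence (Geach) condition: ∀x ∀y ∀z ((xR²y ∧ xRz) → ∃w (yR²w ∧ zRw)).
(F1): fails — uR²z, uRw but no t with zR²t and wRt.
(F2): fails — w0R²w1, w0Rw3 but no w with w1R²w and w3Rw.
(F3): satisfies the condition.
(F4): fails — 1R²0, 1R0 but no w with 0R²w and 0Rw.

(F3)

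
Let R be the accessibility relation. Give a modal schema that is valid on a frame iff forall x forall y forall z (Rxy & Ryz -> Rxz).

□q → □□q

A defining formula is □q → □□q (the 4 axiom).
Suppose □q→□□q is valid. Take Rxy, Ryz and set V(q)={w : Rxw}. Then □q at x, so □□q at x, so □q at y, so q at z, i.e. Rxz.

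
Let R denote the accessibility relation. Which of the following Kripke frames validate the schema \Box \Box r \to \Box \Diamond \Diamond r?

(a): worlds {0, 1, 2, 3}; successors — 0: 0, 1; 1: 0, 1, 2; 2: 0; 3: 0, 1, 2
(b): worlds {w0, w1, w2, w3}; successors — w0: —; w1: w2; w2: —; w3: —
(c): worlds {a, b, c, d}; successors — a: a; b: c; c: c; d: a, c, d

The schema corresponds to a generalized confluence (Geach) condition: \forall x \forall z (xRz \to \exists w (x R^2 w \wedge z R^2 w)).
(a): ✓.
(b): fails — w1Rw2 but no w with w1R²w and w2R²w.
(c): ✓.

(a), (c)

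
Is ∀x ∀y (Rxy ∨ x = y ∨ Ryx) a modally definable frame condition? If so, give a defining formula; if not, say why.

Any modally definable frame class is closed under disjoint unions.
Take 2 disjoint single-world reflexive frames: each is trivially connected, but their disjoint union has 2 worlds with no edge between distinct components, so it is not connected.
Hence connectedness of R is not modally definable.

Not modally definable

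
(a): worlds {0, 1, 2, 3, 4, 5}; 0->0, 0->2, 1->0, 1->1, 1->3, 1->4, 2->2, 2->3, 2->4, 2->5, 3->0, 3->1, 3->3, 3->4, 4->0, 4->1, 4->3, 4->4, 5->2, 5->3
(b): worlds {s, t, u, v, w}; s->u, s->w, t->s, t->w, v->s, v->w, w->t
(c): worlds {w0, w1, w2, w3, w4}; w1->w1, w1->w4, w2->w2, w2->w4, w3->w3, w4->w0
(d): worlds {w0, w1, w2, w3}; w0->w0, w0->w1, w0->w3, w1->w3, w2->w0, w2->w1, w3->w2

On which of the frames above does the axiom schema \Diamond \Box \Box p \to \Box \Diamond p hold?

(a)

The schema corresponds to a generalized confluence (Geach) condition: \forall x \forall y \forall z ((xRy \wedge xRz) \to \exists w (y R^2 w \wedge zRw)).
(a): ✓.
(b): fails — sRu, sRu but no w* with uR²w* and uRw*.
(c): fails — w1Rw4, w1Rw1 but no w with w4R²w and w1Rw.
(d): fails — w0Rw1, w0Rw0 but no w with w1R²w and w0Rw.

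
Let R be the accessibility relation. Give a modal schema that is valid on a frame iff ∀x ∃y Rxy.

□ψ → ◇ψ

The condition is seriality. The D schema □ψ → ◇ψ defines it.
Suppose □ψ→◇ψ is valid. At any x set V(ψ)=W. Then □ψ at x, so ◇ψ at x, so x has a successor.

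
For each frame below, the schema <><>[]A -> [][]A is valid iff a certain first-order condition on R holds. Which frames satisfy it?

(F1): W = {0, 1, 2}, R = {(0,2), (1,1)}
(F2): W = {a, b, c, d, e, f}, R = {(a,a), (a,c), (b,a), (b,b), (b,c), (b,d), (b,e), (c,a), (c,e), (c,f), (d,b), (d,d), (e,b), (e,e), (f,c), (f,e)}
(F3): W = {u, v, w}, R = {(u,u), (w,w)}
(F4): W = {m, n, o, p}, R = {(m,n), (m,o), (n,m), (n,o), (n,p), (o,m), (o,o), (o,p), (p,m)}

The schema corresponds to a generalized confluence (Geach) condition: forall x forall y forall z ((x R^2 y & x R^2 z) -> exists w (yRw & z = w)).
(F1): condition met.
(F2): fails — aR²a, aR²e but no w with aRw and e=w.
(F3): condition met.
(F4): fails — mR²m, mR²m but no w with mRw and m=w.
Valid on: (F1), (F3).

(F1), (F3)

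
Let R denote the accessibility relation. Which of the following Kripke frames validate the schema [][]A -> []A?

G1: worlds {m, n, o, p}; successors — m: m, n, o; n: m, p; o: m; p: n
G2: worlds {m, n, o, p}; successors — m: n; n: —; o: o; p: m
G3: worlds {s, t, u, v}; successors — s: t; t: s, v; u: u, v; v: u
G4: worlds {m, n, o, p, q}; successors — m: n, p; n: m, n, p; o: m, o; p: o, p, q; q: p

The schema corresponds to density: forall x forall y (Rxy -> exists z (Rxz & Rzy)).
G1: fails — Rpn but no z with Rpz and Rzn.
G2: fails — Rpm but no z with Rpz and Rzm.
G3: fails — Rtv but no z with Rtz and Rzv.
G4: holds.

G4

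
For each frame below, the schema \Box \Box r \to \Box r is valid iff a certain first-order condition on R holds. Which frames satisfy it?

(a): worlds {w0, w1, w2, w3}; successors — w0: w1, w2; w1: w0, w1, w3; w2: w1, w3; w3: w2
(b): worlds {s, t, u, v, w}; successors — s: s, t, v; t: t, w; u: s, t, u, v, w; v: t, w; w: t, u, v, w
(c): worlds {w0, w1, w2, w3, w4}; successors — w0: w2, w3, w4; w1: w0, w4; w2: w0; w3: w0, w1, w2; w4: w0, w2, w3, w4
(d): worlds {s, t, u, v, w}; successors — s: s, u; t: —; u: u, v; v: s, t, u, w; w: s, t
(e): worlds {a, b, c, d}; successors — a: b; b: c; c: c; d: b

(b)

Frame correspondent (Sahlqvist): \forall x \forall y (Rxy \to \exists z (Rxz \wedge Rzy)) — i.e. density.
(a): fails — Rw3w2 but no z with Rw3z and Rzw2.
(b): condition met.
(c): fails — Rw3w1 but no z with Rw3z and Rzw1.
(d): fails — Rwt but no z with Rwz and Rzt.
(e): fails — Rdb but no z with Rdz and Rzb.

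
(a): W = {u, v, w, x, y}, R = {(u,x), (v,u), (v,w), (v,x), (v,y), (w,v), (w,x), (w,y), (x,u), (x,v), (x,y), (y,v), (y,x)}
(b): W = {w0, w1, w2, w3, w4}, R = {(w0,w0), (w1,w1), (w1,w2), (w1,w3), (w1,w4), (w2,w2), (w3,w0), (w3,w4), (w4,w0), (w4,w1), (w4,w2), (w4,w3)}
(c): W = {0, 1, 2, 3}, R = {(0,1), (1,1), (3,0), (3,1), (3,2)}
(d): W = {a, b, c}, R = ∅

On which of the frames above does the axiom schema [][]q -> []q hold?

(d)

Frame correspondent (Sahlqvist): forall x forall y (Rxy -> exists z (Rxz & Rzy)) — i.e. density.
(a): fails — Rvw but no z with Rvz and Rzw.
(b): fails — Rw3w4 but no z with Rw3z and Rzw4.
(c): fails — R32 but no z with R3z and Rz2.
(d): condition met.
Valid on: (d).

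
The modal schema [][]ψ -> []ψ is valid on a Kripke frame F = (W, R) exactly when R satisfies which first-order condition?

density: forall x forall y (Rxy -> exists z (Rxz & Rzy))

Suppose □□ψ→□ψ is valid. Take Rxy and set V(ψ)={w : xR²w}. Then □□ψ at x, so □ψ at x, so ψ at y, i.e. ∃z(Rxz∧Rzy).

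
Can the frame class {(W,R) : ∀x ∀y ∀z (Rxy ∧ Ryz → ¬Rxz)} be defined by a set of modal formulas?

No

Any modally definable frame class is closed under surjective bounded morphisms.
The 7-cycle (worlds s,t,u,v,w,x,y with s→t→u→v→w→x→y→s) is intransitive. Mapping every world to a single reflexive point • is a surjective bounded morphism; the reflexive point is not intransitive (R••∧R•• but R••).
So the class is not modally definable.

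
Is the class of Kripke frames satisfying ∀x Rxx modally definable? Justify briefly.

The condition is reflexivity. A defining modal formula is □r → r.
Suppose □r→r is valid. At any x set V(r)={w : Rxw}. Then □r holds at x, so r holds at x, i.e. Rxx.

Definable; □r → r defines it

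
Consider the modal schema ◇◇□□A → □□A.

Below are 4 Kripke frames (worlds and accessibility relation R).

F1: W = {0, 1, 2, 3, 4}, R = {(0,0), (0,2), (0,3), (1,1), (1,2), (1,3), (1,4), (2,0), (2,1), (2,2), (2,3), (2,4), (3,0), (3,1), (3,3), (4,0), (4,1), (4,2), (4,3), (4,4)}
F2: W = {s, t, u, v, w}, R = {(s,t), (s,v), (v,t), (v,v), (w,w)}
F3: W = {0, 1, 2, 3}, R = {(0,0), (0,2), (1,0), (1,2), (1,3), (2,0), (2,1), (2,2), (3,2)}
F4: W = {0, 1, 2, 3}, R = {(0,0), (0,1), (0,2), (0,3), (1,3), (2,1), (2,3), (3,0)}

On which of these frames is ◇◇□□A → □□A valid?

F1

The schema corresponds to a generalized confluence (Geach) condition: ∀x ∀y ∀z ((xR²y ∧ xR²z) → ∃w (yR²w ∧ z = w)).
F1: satisfies the condition.
F2: fails — sR²t, sR²t but no w* with tR²w* and t=w*.
F3: fails — 2R²0, 2R²3 but no w with 0R²w and 3=w.
F4: fails — 0R²1, 0R²1 but no w with 1R²w and 1=w.
Valid on: F1.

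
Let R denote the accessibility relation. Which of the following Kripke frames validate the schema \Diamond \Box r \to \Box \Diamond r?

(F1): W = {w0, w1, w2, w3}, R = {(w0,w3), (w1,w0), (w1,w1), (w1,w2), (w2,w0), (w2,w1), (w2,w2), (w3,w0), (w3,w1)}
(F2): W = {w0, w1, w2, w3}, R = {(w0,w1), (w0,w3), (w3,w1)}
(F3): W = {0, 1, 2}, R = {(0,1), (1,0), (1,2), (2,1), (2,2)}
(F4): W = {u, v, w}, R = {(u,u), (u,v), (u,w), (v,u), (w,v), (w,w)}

This is the axiom for convergence; its first-order frame correspondent is \forall x \forall y \forall z (Rxy \wedge Rxz \to \exists w (Ryw \wedge Rzw)).
(F1): fails — Rw1w2 and Rw1w0 but w2 and w0 have no common successor.
(F2): fails — Rw0w1 and Rw0w1 but w1 and w1 have no common successor.
(F3): satisfies the condition.
(F4): fails — Ruv and Ruw but v and w have no common successor.
Valid on: (F3).

(F3)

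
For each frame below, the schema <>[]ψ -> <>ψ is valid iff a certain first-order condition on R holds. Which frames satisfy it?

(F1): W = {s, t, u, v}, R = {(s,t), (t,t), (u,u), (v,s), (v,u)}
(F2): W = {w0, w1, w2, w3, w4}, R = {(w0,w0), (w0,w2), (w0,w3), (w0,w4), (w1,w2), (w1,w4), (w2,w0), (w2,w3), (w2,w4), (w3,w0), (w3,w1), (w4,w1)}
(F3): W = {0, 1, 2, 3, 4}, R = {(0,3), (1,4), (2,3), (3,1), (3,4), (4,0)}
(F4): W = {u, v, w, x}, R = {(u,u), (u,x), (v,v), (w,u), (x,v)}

none

The schema corresponds to a generalized confluence (Geach) condition: forall x forall y (xRy -> exists w (yRw & xRw)).
(F1): fails — vRs but no w with sRw and vRw.
(F2): fails — w0Rw4 but no w with w4Rw and w0Rw.
(F3): fails — 0R3 but no w with 3Rw and 0Rw.
(F4): fails — uRx but no t with xRt and uRt.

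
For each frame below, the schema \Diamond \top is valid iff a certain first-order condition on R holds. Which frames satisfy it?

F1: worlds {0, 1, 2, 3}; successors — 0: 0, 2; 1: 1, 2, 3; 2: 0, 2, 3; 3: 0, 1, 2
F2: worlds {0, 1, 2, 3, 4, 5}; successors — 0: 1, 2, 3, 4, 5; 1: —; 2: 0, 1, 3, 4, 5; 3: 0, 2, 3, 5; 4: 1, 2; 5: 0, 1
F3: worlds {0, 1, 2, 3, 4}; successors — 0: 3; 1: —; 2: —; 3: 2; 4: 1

F1

This is the axiom for seriality; its first-order frame correspondent is \forall x \exists y Rxy.
F1: ✓.
F2: fails — world 1 has no successor.
F3: fails — world 1 has no successor.
Valid on: F1.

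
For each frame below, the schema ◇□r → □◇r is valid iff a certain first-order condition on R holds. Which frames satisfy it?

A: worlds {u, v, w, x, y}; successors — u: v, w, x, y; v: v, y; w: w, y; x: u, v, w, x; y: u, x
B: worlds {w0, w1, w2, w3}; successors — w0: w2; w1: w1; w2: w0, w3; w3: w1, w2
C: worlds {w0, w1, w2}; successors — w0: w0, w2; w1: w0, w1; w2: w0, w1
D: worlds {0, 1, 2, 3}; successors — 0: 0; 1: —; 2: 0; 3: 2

The schema corresponds to convergence: ∀x ∀y ∀z (Rxy ∧ Rxz → ∃w (Ryw ∧ Rzw)).
A: fails — Ruv and Ruy but v and y have no common successor.
B: fails — Rw3w1 and Rw3w2 but w1 and w2 have no common successor.
C: ✓.
D: ✓.
Valid on: C, D.

C, D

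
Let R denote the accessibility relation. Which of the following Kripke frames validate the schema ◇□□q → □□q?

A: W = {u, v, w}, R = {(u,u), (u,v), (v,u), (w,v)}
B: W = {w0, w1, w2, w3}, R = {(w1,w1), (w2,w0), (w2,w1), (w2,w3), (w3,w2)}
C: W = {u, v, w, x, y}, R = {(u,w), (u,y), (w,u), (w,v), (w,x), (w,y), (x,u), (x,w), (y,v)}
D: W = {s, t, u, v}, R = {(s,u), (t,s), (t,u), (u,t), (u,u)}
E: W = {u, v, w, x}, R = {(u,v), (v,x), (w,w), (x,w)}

This is the axiom for a generalized confluence (Geach) condition; its first-order frame correspondent is ∀x ∀y ∀z ((xRy ∧ xR²z) → ∃w (yR²w ∧ z = w)).
A: ✓.
B: fails — w2Rw0, w2R²w1 but no w with w0R²w and w1=w.
C: fails — uRw, uR²x but no t with wR²t and x=t.
D: fails — uRt, uR²s but no w with tR²w and s=w.
E: fails — uRv, uR²x but no t with vR²t and x=t.
Valid on: A.

A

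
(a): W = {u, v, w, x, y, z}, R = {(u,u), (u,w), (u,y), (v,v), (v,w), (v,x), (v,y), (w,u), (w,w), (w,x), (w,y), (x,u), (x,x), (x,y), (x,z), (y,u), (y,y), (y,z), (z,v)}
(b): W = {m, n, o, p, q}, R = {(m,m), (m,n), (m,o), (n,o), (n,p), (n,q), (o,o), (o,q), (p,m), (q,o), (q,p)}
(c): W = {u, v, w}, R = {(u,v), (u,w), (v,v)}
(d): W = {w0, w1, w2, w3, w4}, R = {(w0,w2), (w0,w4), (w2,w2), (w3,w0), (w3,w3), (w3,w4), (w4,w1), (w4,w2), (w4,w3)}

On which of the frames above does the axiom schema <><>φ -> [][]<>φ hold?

Frame correspondent (Sahlqvist): forall x forall y forall z ((x R^2 y & x R^2 z) -> exists w (y = w & zRw)) — i.e. a generalized confluence (Geach) condition.
(a): fails — uR²u, uR²z but no t with u=t and zRt.
(b): fails — mR²m, mR²n but no w with m=w and nRw.
(c): condition met.
(d): fails — w0R²w1, w0R²w1 but no w with w1=w and w1Rw.
Valid on: (c).

(c)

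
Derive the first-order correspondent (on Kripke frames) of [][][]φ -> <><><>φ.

This is a Sahlqvist (Geach-type) schema ◇^0□^3φ → □^0◇^3φ.
First-order correspondent: forall x exists w (x R^3 w & x R^3 w).

forall x exists w (x R^3 w & x R^3 w)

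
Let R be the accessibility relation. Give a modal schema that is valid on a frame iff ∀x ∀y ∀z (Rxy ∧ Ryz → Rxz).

A defining formula is □q → □□q (the 4 axiom).
Suppose □q→□□q is valid. Take Rxy, Ryz and set V(q)={w : Rxw}. Then □q at x, so □□q at x, so □q at y, so q at z, i.e. Rxz.

□q → □□q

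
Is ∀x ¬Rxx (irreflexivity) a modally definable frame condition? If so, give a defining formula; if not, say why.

No

Any modally definable frame class is closed under surjective bounded morphisms.
The 3-cycle (worlds a,b,c with a→b→c→a) is irreflexive, and the map sending every world to a single reflexive point • is a surjective bounded morphism (forth: every edge maps to (•,•); back: every world has a successor). So any modal formula valid on the 3-cycle is also valid on the reflexive point, which is not irreflexive.
Hence irreflexivity is not modally definable.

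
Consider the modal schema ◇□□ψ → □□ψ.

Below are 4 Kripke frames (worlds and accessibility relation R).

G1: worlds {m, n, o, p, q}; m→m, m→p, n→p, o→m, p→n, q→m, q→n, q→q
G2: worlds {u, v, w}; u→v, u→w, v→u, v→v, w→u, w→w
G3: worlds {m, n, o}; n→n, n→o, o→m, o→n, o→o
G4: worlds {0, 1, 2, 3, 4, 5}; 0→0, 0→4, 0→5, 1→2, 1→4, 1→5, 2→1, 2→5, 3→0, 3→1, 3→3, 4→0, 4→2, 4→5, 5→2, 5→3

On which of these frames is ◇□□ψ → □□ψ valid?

G2

Frame correspondent (Sahlqvist): ∀x ∀y ∀z ((xRy ∧ xR²z) → ∃w (yR²w ∧ z = w)) — i.e. a generalized confluence (Geach) condition.
G1: fails — mRp, mR²m but no w with pR²w and m=w.
G2: ✓.
G3: fails — oRm, oR²m but no w with mR²w and m=w.
G4: fails — 0R5, 0R²2 but no w with 5R²w and 2=w.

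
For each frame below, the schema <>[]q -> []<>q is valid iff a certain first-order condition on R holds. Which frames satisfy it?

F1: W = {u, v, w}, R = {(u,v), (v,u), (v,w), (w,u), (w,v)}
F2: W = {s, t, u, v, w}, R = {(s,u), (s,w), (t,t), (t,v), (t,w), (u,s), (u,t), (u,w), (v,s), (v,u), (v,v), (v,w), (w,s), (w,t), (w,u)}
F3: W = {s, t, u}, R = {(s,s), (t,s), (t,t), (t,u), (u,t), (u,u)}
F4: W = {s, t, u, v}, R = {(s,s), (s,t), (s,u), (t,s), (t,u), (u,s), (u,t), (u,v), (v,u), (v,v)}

Frame correspondent (Sahlqvist): forall x forall y forall z (Rxy & Rxz -> exists w (Ryw & Rzw)) — i.e. convergence.
F1: fails — Rwu and Rwv but u and v have no common successor.
F2: satisfies the condition.
F3: fails — Rts and Rtu but s and u have no common successor.
F4: satisfies the condition.
Valid on: F2, F4.

F2, F4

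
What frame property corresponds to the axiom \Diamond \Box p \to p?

Replacing p by ¬p and contraposing gives the equivalent schema p → □◇p.
Suppose p→□◇p is valid. Take Rxy and set V(p)={x}. Then p at x, so □◇p at x, so ◇p at y, so some z with Ryz has p; z=x, i.e. Ryx.

symmetry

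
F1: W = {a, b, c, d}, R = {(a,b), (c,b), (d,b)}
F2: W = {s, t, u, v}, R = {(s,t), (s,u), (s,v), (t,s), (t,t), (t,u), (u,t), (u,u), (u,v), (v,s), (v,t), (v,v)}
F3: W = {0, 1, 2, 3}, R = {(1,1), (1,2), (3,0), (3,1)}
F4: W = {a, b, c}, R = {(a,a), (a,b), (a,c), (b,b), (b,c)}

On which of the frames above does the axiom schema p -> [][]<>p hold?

F1

The schema corresponds to a generalized confluence (Geach) condition: forall x forall z (x R^2 z -> exists w (x = w & zRw)).
F1: satisfies the condition.
F2: fails — sR²s but no w with s=w and sRw.
F3: fails — 1R²2 but no w with 1=w and 2Rw.
F4: fails — aR²b but no w with a=w and bRw.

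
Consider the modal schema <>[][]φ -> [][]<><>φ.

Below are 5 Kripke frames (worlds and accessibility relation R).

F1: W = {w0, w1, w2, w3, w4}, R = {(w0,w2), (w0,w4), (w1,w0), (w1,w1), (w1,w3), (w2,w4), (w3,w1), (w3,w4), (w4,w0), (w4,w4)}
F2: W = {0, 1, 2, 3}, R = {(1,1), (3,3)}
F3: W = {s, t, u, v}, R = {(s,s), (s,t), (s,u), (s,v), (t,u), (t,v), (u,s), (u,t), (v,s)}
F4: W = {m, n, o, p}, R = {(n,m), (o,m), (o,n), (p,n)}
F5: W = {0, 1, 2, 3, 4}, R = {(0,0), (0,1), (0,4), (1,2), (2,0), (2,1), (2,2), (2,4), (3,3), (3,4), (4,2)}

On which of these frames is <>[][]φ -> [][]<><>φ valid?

F1, F2, F3, F5

The schema corresponds to a generalized confluence (Geach) condition: forall x forall y forall z ((xRy & x R^2 z) -> exists w (y R^2 w & z R^2 w)).
F1: condition met.
F2: condition met.
F3: condition met.
F4: fails — oRm, oR²m but no w with mR²w and mR²w.
F5: condition met.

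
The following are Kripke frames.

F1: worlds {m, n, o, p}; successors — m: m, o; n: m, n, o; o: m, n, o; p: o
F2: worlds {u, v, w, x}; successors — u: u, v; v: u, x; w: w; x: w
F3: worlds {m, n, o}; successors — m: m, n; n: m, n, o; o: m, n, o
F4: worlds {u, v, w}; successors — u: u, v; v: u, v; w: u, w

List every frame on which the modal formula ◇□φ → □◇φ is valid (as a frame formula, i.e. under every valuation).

This is the axiom for convergence; its first-order frame correspondent is ∀x ∀y ∀z (Rxy ∧ Rxz → ∃w (Ryw ∧ Rzw)).
F1: satisfies the condition.
F2: fails — Rvu and Rvx but u and x have no common successor.
F3: satisfies the condition.
F4: satisfies the condition.
Valid on: F1, F3, F4.

F1, F3, F4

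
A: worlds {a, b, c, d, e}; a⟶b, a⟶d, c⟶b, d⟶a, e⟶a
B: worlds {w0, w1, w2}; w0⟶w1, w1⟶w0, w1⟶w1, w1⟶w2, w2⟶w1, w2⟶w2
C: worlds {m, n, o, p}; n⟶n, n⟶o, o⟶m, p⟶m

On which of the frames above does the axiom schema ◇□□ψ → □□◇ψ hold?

The schema corresponds to a generalized confluence (Geach) condition: ∀x ∀y ∀z ((xRy ∧ xR²z) → ∃w (yR²w ∧ zRw)).
A: fails — aRb, aR²a but no w with bR²w and aRw.
B: ✓.
C: fails — nRn, nR²m but no w with nR²w and mRw.

B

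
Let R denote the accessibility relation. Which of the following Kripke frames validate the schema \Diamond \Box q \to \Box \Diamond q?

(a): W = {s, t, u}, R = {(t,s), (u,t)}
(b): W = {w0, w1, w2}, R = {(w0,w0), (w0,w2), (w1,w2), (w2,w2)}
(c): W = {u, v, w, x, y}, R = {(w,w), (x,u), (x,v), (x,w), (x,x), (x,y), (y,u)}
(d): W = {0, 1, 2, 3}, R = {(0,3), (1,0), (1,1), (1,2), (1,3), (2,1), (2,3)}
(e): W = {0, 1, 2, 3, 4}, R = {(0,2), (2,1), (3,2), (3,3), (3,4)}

(b)

Frame correspondent (Sahlqvist): \forall x \forall y \forall z (Rxy \wedge Rxz \to \exists w (Ryw \wedge Rzw)) — i.e. convergence.
(a): fails — Rts and Rts but s and s have no common successor.
(b): holds.
(c): fails — Rxw and Rxu but w and u have no common successor.
(d): fails — R03 and R03 but 3 and 3 have no common successor.
(e): fails — R21 and R21 but 1 and 1 have no common successor.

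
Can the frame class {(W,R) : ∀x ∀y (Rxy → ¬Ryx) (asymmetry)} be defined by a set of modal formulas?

No

Any modally definable frame class is closed under surjective bounded morphisms.
The 3-cycle (worlds s,t,u with s→t→u→s) is asymmetric. Mapping every world to a single reflexive point • is a surjective bounded morphism, and the reflexive point is not asymmetric (R•• but asymmetry requires ¬R••).
So no modal formula (or set of formulas) defines exactly the asymmetric frames.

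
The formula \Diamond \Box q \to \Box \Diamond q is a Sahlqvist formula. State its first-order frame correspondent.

This is the .2 axiom.
It corresponds to convergence: \forall x \forall y \forall z (Rxy \wedge Rxz \to \exists w (Ryw \wedge Rzw)).

Convergence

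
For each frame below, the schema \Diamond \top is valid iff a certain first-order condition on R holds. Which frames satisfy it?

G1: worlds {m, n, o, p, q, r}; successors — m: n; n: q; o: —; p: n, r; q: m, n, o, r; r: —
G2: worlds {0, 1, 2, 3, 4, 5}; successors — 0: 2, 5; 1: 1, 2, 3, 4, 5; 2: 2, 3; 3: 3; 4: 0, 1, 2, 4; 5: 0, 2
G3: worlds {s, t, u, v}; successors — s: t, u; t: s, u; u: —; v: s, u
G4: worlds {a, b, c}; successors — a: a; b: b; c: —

G2

This is the axiom for seriality; its first-order frame correspondent is \forall x \exists y Rxy.
G1: fails — world o has no successor.
G2: condition met.
G3: fails — world u has no successor.
G4: fails — world c has no successor.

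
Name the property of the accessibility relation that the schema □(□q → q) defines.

This is the T□ axiom.
It corresponds to shift-reflexivity: ∀x ∀y (Rxy → Ryy).

Shift-reflexivity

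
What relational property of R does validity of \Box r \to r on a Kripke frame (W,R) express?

Suppose □r→r is valid. At any x set V(r)={w : Rxw}. Then □r holds at x, so r holds at x, i.e. Rxx.
Conversely, any frame satisfying \forall x Rxx validates the schema.
Frame condition: \forall x Rxx.

Reflexivity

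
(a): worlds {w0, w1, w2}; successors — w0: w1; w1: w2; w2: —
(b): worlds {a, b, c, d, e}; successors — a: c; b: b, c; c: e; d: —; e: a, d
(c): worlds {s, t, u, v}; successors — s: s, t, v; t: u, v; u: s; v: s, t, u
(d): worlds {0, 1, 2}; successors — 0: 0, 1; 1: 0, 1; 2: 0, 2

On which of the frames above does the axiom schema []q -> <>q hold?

Frame correspondent (Sahlqvist): forall x exists y Rxy — i.e. seriality.
(a): fails — world w2 has no successor.
(b): fails — world d has no successor.
(c): holds.
(d): holds.
Valid on: (c), (d).

(c), (d)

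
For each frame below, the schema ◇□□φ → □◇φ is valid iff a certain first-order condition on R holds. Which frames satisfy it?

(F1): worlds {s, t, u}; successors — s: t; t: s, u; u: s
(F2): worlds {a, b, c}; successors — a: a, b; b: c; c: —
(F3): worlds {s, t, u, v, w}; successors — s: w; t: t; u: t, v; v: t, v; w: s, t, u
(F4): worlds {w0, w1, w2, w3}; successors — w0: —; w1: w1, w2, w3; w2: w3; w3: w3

Frame correspondent (Sahlqvist): ∀x ∀y ∀z ((xRy ∧ xRz) → ∃w (yR²w ∧ zRw)) — i.e. a generalized confluence (Geach) condition.
(F1): fails — tRs, tRs but no w with sR²w and sRw.
(F2): fails — aRb, aRa but no w with bR²w and aRw.
(F3): fails — wRs, wRs but no w* with sR²w* and sRw*.
(F4): ✓.

(F4)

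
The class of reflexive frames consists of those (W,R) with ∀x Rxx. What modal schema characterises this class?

This is reflexivity; the standard corresponding axiom is T: □q → q.
Suppose □q→q is valid. At any x set V(q)={w : Rxw}. Then □q holds at x, so q holds at x, i.e. Rxx.

□q → q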